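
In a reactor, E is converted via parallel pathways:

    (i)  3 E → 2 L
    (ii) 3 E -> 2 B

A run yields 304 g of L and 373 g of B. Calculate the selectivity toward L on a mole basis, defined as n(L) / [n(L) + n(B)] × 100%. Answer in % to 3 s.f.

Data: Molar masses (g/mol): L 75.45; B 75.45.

44.9 %

n(L) = 304 / 75.45 = 4.029 mol
n(B) = 373 / 75.45 = 4.944 mol
selectivity = 4.029/(4.029+4.944) × 100 = 44.90 %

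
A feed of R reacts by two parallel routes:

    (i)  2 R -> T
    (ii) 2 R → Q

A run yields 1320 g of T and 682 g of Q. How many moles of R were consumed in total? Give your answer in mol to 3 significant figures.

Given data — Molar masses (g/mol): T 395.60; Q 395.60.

n(T) = 1320 / 395.60 = 3.337 mol
n(Q) = 682 / 395.60 = 1.724 mol
n(R) via (i) = (2/1)×3.337 = 6.674 mol
n(R) via (ii) = (2/1)×1.724 = 3.448 mol
total n(R) = 6.674 + 3.448 = 10.12 mol

10.1 mol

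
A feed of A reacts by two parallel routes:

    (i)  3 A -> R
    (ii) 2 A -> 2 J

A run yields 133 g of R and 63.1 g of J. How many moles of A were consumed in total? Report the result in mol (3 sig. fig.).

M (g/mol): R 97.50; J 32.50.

n(R) = 133 / 97.50 = 1.364 mol
n(J) = 63.1 / 32.50 = 1.942 mol
n(A) via (i) = (3/1)×1.364 = 4.092 mol
n(A) via (ii) = (2/2)×1.942 = 1.942 mol
total n(A) = 4.092 + 1.942 = 6.034 mol

6.03 mol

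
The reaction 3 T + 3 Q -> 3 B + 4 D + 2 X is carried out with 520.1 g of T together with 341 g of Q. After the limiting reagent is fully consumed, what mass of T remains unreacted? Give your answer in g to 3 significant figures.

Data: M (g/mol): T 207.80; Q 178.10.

n(T) = 520.1 / 207.80 = 2.503 mol
n(Q) = 341.0 / 178.10 = 1.915 mol
n/ν → T: 0.8343, Q: 0.6383; Q is limiting.
T consumed = (3/3) × 1.915 = 1.915 mol
T remaining = 2.503 − 1.915 = 0.5880 mol
mass = 0.5880 × 207.80 = 122.2 g

122 g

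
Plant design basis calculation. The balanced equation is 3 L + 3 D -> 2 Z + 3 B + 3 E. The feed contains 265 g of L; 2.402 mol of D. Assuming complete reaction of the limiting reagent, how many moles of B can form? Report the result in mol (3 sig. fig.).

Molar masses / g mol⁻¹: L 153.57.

1.73 mol

n(L) = 265.0 / 153.57 = 1.726 mol
n(D) = 2.402 mol
n/ν → L: 0.5753, D: 0.8007; L is limiting.
n(B) = (3/3) × 1.726 = 1.726 mol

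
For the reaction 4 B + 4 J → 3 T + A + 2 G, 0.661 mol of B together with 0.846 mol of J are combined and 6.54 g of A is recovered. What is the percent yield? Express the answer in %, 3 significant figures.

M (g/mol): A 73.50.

53.8 %

n(B) = 0.6610 mol
n(J) = 0.8460 mol
n/ν for B = 0.6610/4 = 0.1653
n/ν for J = 0.8460/4 = 0.2115
Smallest n/ν is B → limiting reagent.
theoretical n(A) = (1/4) × 0.6610 = 0.1653 mol → 12.15 g
% yield = 6.54 / 12.15 × 100 = 53.83 %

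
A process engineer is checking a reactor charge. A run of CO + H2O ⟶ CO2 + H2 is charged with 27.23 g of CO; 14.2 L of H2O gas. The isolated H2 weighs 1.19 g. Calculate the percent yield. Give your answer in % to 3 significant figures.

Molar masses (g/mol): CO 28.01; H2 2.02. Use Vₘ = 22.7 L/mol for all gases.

n(CO) = 27.23 / 28.01 = 0.9722 mol
n(H2O) = 14.20 / 22.7 = 0.6256 mol
n/ν for CO = 0.9722/1 = 0.9722
n/ν for H2O = 0.6256/1 = 0.6256
Smallest n/ν is H2O → limiting reagent.
theoretical n(H2) = (1/1) × 0.6256 = 0.6256 mol → 1.264 g
% yield = 1.19 / 1.264 × 100 = 94.15 %

94.2 %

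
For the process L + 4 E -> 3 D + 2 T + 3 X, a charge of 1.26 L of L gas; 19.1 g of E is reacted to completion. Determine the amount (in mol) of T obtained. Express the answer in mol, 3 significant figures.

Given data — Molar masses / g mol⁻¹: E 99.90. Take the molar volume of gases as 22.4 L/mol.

n(L) = 1.260 / 22.4 = 0.05625 mol
n(E) = 19.10 / 99.90 = 0.1912 mol
n/ν → L: 0.05625, E: 0.04780; E is limiting.
n(T) = (2/4) × 0.1912 = 0.09560 mol

0.0956 mol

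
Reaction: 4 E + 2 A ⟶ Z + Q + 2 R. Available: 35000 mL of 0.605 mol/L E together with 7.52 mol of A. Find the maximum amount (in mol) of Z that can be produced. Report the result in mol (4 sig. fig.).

n(E) = 0.605 × 35000/1000 = 21.18 mol
n(A) = 7.520 mol
n/ν for E = 21.18/4 = 5.295
n/ν for A = 7.520/2 = 3.760
Smallest n/ν is A → limiting reagent.
n(Z) = (1/2) × 7.520 = 3.760 mol

3.760 mol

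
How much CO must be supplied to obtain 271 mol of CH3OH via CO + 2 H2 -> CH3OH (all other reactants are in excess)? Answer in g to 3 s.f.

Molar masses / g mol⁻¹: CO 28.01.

n(CH3OH) = 271.0 mol
n(CO) = (1/1) × 271.0 = 271.0 mol
mass = 271.0 × 28.01 = 7591 g

7590 g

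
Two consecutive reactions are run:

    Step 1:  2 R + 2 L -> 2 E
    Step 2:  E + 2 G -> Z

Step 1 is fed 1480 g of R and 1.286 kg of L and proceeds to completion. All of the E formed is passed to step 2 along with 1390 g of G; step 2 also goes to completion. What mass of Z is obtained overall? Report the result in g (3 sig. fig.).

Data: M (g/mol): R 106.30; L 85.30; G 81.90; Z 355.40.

3020 g

Step 1:
n(R) = 1480 / 106.30 = 13.92 mol
n(L) = 1.286×1000 / 85.30 = 15.08 mol
n/ν for R = 13.92/2 = 6.960
n/ν for L = 15.08/2 = 7.540
Smallest n/ν is R → limiting reagent.
n(E) produced = (2/2) × 13.92 = 13.92 mol
Step 2:
n(E) available = 13.92 mol
n(G) = 1390 / 81.90 = 16.97 mol
n/ν for E = 13.92/1 = 13.92
n/ν for G = 16.97/2 = 8.485
Smallest n/ν is G → limiting reagent.
n(Z) = (1/2) × 16.97 = 8.485 mol
mass = 8.485 × 355.40 = 3016 g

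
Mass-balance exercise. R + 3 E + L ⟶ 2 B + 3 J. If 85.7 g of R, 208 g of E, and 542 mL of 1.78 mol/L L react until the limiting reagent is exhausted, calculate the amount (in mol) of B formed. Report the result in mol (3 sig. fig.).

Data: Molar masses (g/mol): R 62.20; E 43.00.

1.93 mol

n(R) = 85.70 / 62.20 = 1.378 mol
n(E) = 208.0 / 43.00 = 4.837 mol
n(L) = 1.78 × 542.0/1000 = 0.9648 mol
n/ν for R = 1.378/1 = 1.378
n/ν for E = 4.837/3 = 1.612
n/ν for L = 0.9648/1 = 0.9648
Smallest n/ν is L → limiting reagent.
n(B) = (2/1) × 0.9648 = 1.930 mol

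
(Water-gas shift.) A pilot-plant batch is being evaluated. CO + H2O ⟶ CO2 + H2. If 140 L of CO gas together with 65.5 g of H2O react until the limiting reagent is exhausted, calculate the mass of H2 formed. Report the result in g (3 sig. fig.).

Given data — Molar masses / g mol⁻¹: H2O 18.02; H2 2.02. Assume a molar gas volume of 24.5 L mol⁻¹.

7.34 g

n(CO) = 140.0 / 24.5 = 5.714 mol
n(H2O) = 65.50 / 18.02 = 3.635 mol
n/ν for CO = 5.714/1 = 5.714
n/ν for H2O = 3.635/1 = 3.635
Smallest n/ν is H2O → limiting reagent.
n(H2) = (1/1) × 3.635 = 3.635 mol
mass = 3.635 × 2.02 = 7.343 g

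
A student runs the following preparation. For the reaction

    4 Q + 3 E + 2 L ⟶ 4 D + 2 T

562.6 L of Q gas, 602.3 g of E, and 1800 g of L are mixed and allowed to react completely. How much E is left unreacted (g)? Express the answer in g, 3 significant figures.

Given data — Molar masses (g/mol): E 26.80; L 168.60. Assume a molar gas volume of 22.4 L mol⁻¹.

173 g

n(Q) = 562.6 / 22.4 = 25.12 mol
n(E) = 602.3 / 26.80 = 22.47 mol
n(L) = 1800 / 168.60 = 10.68 mol
n/ν for Q = 25.12/4 = 6.280
n/ν for E = 22.47/3 = 7.490
n/ν for L = 10.68/2 = 5.340
Smallest n/ν is L → limiting reagent.
E consumed = (3/2) × 10.68 = 16.02 mol
E remaining = 22.47 − 16.02 = 6.450 mol
mass = 6.450 × 26.80 = 172.9 g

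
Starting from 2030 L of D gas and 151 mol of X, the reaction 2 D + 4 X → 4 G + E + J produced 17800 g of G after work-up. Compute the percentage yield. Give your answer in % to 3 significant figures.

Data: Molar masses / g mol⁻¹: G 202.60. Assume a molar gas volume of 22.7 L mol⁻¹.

n(D) = 2030 / 22.7 = 89.43 mol
n(X) = 151.0 mol
n/ν for D = 89.43/2 = 44.72
n/ν for X = 151.0/4 = 37.75
Smallest n/ν is X → limiting reagent.
theoretical n(G) = (4/4) × 151.0 = 151.0 mol → 30590 g
% yield = 17800 / 30590 × 100 = 58.19 %

58.2 %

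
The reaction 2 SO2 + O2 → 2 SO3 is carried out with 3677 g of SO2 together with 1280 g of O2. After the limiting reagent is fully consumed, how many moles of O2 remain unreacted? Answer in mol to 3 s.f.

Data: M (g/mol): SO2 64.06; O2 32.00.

n(SO2) = 3677 / 64.06 = 57.40 mol
n(O2) = 1280 / 32.00 = 40.00 mol
n/ν for SO2 = 57.40/2 = 28.70
n/ν for O2 = 40.00/1 = 40.00
Smallest n/ν is SO2 → limiting reagent.
O2 consumed = (1/2) × 57.40 = 28.70 mol
O2 remaining = 40.00 − 28.70 = 11.30 mol

11.3 mol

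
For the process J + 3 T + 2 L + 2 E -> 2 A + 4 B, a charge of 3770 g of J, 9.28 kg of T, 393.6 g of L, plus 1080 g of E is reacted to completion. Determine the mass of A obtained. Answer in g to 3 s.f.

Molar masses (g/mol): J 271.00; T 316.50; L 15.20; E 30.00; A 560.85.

11000 g

n(J) = 3770 / 271.00 = 13.91 mol
n(T) = 9.280×1000 / 316.50 = 29.32 mol
n(L) = 393.6 / 15.20 = 25.89 mol
n(E) = 1080 / 30.00 = 36.00 mol
n/ν for J = 13.91/1 = 13.91
n/ν for T = 29.32/3 = 9.773
n/ν for L = 25.89/2 = 12.95
n/ν for E = 36.00/2 = 18.00
Smallest n/ν is T → limiting reagent.
n(A) = (2/3) × 29.32 = 19.55 mol
mass = 19.55 × 560.85 = 10960 g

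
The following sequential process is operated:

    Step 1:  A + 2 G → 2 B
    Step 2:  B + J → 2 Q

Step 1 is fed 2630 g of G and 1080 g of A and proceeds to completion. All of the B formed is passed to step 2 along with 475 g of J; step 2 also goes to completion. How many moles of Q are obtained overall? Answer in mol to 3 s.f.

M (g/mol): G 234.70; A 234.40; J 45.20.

18.4 mol

Step 1:
n(G) = 2630 / 234.70 = 11.21 mol
n(A) = 1080 / 234.40 = 4.608 mol
n/ν for G = 11.21/2 = 5.605
n/ν for A = 4.608/1 = 4.608
Smallest n/ν is A → limiting reagent.
n(B) produced = (2/1) × 4.608 = 9.216 mol
Step 2:
n(B) available = 9.216 mol
n(J) = 475.0 / 45.20 = 10.51 mol
n/ν for B = 9.216/1 = 9.216
n/ν for J = 10.51/1 = 10.51
Smallest n/ν is B → limiting reagent.
n(Q) = (2/1) × 9.216 = 18.43 mol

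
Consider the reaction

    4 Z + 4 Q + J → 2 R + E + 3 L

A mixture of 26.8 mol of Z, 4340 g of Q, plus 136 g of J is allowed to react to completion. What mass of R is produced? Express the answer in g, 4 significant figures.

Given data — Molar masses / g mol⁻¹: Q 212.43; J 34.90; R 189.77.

n(Z) = 26.80 mol
n(Q) = 4340 / 212.43 = 20.43 mol
n(J) = 136.0 / 34.90 = 3.897 mol
n/ν for Z = 26.80/4 = 6.700
n/ν for Q = 20.43/4 = 5.108
n/ν for J = 3.897/1 = 3.897
Smallest n/ν is J → limiting reagent.
n(R) = (2/1) × 3.897 = 7.794 mol
mass = 7.794 × 189.77 = 1479 g

1479 g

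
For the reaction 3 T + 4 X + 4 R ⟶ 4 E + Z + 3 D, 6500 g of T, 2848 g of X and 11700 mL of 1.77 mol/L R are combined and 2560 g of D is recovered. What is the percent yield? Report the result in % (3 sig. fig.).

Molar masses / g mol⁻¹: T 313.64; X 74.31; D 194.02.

n(T) = 6500 / 313.64 = 20.72 mol
n(X) = 2848 / 74.31 = 38.33 mol
n(R) = 1.77 × 11700/1000 = 20.71 mol
n/ν → T: 6.907, X: 9.583, R: 5.178; R is limiting.
theoretical n(D) = (3/4) × 20.71 = 15.53 mol → 3013 g
% yield = 2560 / 3013 × 100 = 84.97 %

85.0 %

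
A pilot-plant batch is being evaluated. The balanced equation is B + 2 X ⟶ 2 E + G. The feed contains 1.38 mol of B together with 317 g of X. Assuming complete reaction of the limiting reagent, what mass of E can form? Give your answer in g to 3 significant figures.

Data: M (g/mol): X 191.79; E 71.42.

118 g

n(B) = 1.380 mol
n(X) = 317.0 / 191.79 = 1.653 mol
n/ν → B: 1.380, X: 0.8265; X is limiting.
n(E) = (2/2) × 1.653 = 1.653 mol
mass = 1.653 × 71.42 = 118.1 g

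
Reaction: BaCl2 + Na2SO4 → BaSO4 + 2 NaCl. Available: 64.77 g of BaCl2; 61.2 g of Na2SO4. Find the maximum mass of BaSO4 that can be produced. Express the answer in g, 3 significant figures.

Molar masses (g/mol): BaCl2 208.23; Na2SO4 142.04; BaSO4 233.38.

n(BaCl2) = 64.77 / 208.23 = 0.3111 mol
n(Na2SO4) = 61.20 / 142.04 = 0.4309 mol
n/ν for BaCl2 = 0.3111/1 = 0.3111
n/ν for Na2SO4 = 0.4309/1 = 0.4309
Smallest n/ν is BaCl2 → limiting reagent.
n(BaSO4) = (1/1) × 0.3111 = 0.3111 mol
mass = 0.3111 × 233.38 = 72.60 g

72.6 g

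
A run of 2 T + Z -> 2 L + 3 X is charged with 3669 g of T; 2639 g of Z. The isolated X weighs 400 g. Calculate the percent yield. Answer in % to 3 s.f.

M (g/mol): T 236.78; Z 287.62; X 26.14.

n(T) = 3669 / 236.78 = 15.50 mol
n(Z) = 2639 / 287.62 = 9.175 mol
n/ν → T: 7.750, Z: 9.175; T is limiting.
theoretical n(X) = (3/2) × 15.50 = 23.25 mol → 607.8 g
% yield = 400 / 607.8 × 100 = 65.81 %

65.8 %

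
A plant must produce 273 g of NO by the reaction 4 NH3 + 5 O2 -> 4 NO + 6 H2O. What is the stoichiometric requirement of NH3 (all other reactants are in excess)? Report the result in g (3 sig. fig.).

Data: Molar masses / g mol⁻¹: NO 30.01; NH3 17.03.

155 g

n(NO) = 273 / 30.01 = 9.097 mol
n(NH3) = (4/4) × 9.097 = 9.097 mol
mass = 9.097 × 17.03 = 154.9 g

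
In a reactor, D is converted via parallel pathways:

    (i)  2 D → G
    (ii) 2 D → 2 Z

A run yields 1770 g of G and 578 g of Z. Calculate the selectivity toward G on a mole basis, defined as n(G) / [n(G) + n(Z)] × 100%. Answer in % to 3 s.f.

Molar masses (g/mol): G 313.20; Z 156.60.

60.5 %

n(G) = 1770 / 313.20 = 5.651 mol
n(Z) = 578 / 156.60 = 3.691 mol
selectivity = 5.651/(5.651+3.691) × 100 = 60.49 %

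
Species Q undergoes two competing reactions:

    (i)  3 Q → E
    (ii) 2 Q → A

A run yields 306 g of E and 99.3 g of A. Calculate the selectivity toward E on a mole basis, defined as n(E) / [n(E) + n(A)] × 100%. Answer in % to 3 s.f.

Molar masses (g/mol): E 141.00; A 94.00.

67.3 %

n(E) = 306 / 141.00 = 2.170 mol
n(A) = 99.3 / 94.00 = 1.056 mol
selectivity = 2.170/(2.170+1.056) × 100 = 67.27 %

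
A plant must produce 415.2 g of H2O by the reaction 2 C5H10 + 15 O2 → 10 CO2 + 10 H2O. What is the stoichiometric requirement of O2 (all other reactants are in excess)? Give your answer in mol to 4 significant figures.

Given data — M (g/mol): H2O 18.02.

n(H2O) = 415.2 / 18.02 = 23.04 mol
n(O2) = (15/10) × 23.04 = 34.56 mol

34.56 mol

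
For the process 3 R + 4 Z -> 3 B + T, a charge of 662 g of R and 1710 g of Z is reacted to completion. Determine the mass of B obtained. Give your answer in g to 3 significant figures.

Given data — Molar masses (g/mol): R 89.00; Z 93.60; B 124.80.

928 g

n(R) = 662.0 / 89.00 = 7.438 mol
n(Z) = 1710 / 93.60 = 18.27 mol
n/ν → R: 2.479, Z: 4.568; R is limiting.
n(B) = (3/3) × 7.438 = 7.438 mol
mass = 7.438 × 124.80 = 928.3 g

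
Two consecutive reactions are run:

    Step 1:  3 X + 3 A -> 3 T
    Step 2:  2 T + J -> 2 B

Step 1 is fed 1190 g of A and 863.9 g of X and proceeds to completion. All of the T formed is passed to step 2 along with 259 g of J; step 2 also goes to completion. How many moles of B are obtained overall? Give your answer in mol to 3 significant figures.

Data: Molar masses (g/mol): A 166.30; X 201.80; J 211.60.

2.45 mol

Step 1:
n(A) = 1190 / 166.30 = 7.156 mol
n(X) = 863.9 / 201.80 = 4.281 mol
n/ν for A = 7.156/3 = 2.385
n/ν for X = 4.281/3 = 1.427
Smallest n/ν is X → limiting reagent.
n(T) produced = (3/3) × 4.281 = 4.281 mol
Step 2:
n(T) available = 4.281 mol
n(J) = 259.0 / 211.60 = 1.224 mol
n/ν for T = 4.281/2 = 2.141
n/ν for J = 1.224/1 = 1.224
Smallest n/ν is J → limiting reagent.
n(B) = (2/1) × 1.224 = 2.448 mol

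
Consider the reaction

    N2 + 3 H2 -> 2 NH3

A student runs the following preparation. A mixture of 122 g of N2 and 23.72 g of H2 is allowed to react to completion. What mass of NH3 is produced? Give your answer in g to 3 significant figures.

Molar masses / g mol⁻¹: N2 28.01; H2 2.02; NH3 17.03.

133 g

n(N2) = 122.0 / 28.01 = 4.356 mol
n(H2) = 23.72 / 2.02 = 11.74 mol
n/ν → N2: 4.356, H2: 3.913; H2 is limiting.
n(NH3) = (2/3) × 11.74 = 7.827 mol
mass = 7.827 × 17.03 = 133.3 g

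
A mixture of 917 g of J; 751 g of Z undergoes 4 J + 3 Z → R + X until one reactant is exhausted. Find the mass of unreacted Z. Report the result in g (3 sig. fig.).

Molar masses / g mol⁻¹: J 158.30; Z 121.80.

222 g

n(J) = 917.0 / 158.30 = 5.793 mol
n(Z) = 751.0 / 121.80 = 6.166 mol
n/ν → J: 1.448, Z: 2.055; J is limiting.
Z consumed = (3/4) × 5.793 = 4.345 mol
Z remaining = 6.166 − 4.345 = 1.821 mol
mass = 1.821 × 121.80 = 221.8 g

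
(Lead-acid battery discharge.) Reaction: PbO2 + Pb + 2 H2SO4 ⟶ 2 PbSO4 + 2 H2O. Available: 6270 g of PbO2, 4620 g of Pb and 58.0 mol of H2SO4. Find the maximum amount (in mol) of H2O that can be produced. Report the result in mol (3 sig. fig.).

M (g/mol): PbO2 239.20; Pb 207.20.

n(PbO2) = 6270 / 239.20 = 26.21 mol
n(Pb) = 4620 / 207.20 = 22.30 mol
n(H2SO4) = 58.00 mol
n/ν for PbO2 = 26.21/1 = 26.21
n/ν for Pb = 22.30/1 = 22.30
n/ν for H2SO4 = 58.00/2 = 29.00
Smallest n/ν is Pb → limiting reagent.
n(H2O) = (2/1) × 22.30 = 44.60 mol

44.6 mol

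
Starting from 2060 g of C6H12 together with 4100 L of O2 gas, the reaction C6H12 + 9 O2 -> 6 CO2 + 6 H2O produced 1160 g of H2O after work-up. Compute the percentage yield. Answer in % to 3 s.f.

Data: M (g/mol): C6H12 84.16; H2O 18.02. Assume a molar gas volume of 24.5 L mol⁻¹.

57.7 %

n(C6H12) = 2060 / 84.16 = 24.48 mol
n(O2) = 4100 / 24.5 = 167.3 mol
n/ν → C6H12: 24.48, O2: 18.59; O2 is limiting.
theoretical n(H2O) = (6/9) × 167.3 = 111.5 mol → 2009 g
% yield = 1160 / 2009 × 100 = 57.74 %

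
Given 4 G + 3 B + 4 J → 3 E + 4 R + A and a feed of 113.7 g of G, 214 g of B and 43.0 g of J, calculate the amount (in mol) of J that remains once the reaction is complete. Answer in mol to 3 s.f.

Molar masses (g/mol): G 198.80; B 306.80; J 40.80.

0.482 mol

n(G) = 113.7 / 198.80 = 0.5719 mol
n(B) = 214.0 / 306.80 = 0.6975 mol
n(J) = 43.00 / 40.80 = 1.054 mol
n/ν for G = 0.5719/4 = 0.1430
n/ν for B = 0.6975/3 = 0.2325
n/ν for J = 1.054/4 = 0.2635
Smallest n/ν is G → limiting reagent.
J consumed = (4/4) × 0.5719 = 0.5719 mol
J remaining = 1.054 − 0.5719 = 0.4821 mol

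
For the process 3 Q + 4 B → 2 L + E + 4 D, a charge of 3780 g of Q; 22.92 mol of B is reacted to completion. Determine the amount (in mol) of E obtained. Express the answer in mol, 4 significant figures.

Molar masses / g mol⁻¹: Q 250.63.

5.027 mol

n(Q) = 3780 / 250.63 = 15.08 mol
n(B) = 22.92 mol
n/ν for Q = 15.08/3 = 5.027
n/ν for B = 22.92/4 = 5.730
Smallest n/ν is Q → limiting reagent.
n(E) = (1/3) × 15.08 = 5.027 mol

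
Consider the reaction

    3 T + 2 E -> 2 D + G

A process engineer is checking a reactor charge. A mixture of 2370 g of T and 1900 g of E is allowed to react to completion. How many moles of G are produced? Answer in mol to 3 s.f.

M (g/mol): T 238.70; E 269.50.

3.31 mol

n(T) = 2370 / 238.70 = 9.929 mol
n(E) = 1900 / 269.50 = 7.050 mol
n/ν for T = 9.929/3 = 3.310
n/ν for E = 7.050/2 = 3.525
Smallest n/ν is T → limiting reagent.
n(G) = (1/3) × 9.929 = 3.310 mol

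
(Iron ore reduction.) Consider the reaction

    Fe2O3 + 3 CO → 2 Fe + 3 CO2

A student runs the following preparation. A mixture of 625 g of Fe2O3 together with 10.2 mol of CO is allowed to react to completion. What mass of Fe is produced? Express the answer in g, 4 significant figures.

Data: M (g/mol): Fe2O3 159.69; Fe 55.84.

379.7 g

n(Fe2O3) = 625.0 / 159.69 = 3.914 mol
n(CO) = 10.20 mol
n/ν → Fe2O3: 3.914, CO: 3.400; CO is limiting.
n(Fe) = (2/3) × 10.20 = 6.800 mol
mass = 6.800 × 55.84 = 379.7 g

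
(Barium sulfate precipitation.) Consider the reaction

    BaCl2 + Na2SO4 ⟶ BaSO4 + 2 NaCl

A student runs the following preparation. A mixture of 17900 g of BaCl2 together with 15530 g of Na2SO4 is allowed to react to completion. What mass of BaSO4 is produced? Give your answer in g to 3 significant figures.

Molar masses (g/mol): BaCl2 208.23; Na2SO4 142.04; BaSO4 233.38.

20100 g

n(BaCl2) = 17900 / 208.23 = 85.96 mol
n(Na2SO4) = 15530 / 142.04 = 109.3 mol
n/ν → BaCl2: 85.96, Na2SO4: 109.3; BaCl2 is limiting.
n(BaSO4) = (1/1) × 85.96 = 85.96 mol
mass = 85.96 × 233.38 = 20060 g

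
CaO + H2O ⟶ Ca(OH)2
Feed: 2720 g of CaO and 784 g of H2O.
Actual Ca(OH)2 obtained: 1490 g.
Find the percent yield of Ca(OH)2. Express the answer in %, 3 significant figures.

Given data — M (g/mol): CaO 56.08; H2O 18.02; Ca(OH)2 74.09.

46.2 %

n(CaO) = 2720 / 56.08 = 48.50 mol
n(H2O) = 784.0 / 18.02 = 43.51 mol
n/ν for CaO = 48.50/1 = 48.50
n/ν for H2O = 43.51/1 = 43.51
Smallest n/ν is H2O → limiting reagent.
theoretical n(Ca(OH)2) = (1/1) × 43.51 = 43.51 mol → 3224 g
% yield = 1490 / 3224 × 100 = 46.22 %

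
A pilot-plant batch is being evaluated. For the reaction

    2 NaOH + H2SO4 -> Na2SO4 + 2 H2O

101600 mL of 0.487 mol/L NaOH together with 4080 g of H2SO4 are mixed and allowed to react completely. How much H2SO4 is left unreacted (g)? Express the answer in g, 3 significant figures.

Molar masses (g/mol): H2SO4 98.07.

1650 g

n(NaOH) = 0.487 × 101600/1000 = 49.48 mol
n(H2SO4) = 4080 / 98.07 = 41.60 mol
n/ν for NaOH = 49.48/2 = 24.74
n/ν for H2SO4 = 41.60/1 = 41.60
Smallest n/ν is NaOH → limiting reagent.
H2SO4 consumed = (1/2) × 49.48 = 24.74 mol
H2SO4 remaining = 41.60 − 24.74 = 16.86 mol
mass = 16.86 × 98.07 = 1653 g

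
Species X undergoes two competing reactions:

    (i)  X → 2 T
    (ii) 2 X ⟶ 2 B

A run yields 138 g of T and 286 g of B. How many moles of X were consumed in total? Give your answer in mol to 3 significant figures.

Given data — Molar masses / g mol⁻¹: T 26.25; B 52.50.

n(T) = 138 / 26.25 = 5.257 mol
n(B) = 286 / 52.50 = 5.448 mol
n(X) via (i) = (1/2)×5.257 = 2.629 mol
n(X) via (ii) = (2/2)×5.448 = 5.448 mol
total n(X) = 2.629 + 5.448 = 8.077 mol

8.08 mol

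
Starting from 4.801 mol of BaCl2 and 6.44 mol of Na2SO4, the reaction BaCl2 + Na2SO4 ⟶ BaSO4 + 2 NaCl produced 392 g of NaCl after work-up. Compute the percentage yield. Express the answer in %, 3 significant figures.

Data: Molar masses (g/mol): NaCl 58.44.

69.9 %

n(BaCl2) = 4.801 mol
n(Na2SO4) = 6.440 mol
n/ν for BaCl2 = 4.801/1 = 4.801
n/ν for Na2SO4 = 6.440/1 = 6.440
Smallest n/ν is BaCl2 → limiting reagent.
theoretical n(NaCl) = (2/1) × 4.801 = 9.602 mol → 561.1 g
% yield = 392 / 561.1 × 100 = 69.86 %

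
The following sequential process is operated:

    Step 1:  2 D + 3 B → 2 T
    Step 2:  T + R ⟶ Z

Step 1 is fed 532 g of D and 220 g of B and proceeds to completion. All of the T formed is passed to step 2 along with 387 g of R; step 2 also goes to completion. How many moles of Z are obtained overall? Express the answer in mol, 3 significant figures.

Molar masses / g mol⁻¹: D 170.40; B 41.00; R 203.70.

Step 1:
n(D) = 532.0 / 170.40 = 3.122 mol
n(B) = 220.0 / 41.00 = 5.366 mol
n/ν for D = 3.122/2 = 1.561
n/ν for B = 5.366/3 = 1.789
Smallest n/ν is D → limiting reagent.
n(T) produced = (2/2) × 3.122 = 3.122 mol
Step 2:
n(T) available = 3.122 mol
n(R) = 387.0 / 203.70 = 1.900 mol
n/ν for T = 3.122/1 = 3.122
n/ν for R = 1.900/1 = 1.900
Smallest n/ν is R → limiting reagent.
n(Z) = (1/1) × 1.900 = 1.900 mol

1.90 mol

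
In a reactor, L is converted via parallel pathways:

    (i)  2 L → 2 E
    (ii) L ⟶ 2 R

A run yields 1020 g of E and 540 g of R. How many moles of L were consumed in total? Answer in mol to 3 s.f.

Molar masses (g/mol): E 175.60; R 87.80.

n(E) = 1020 / 175.60 = 5.809 mol
n(R) = 540 / 87.80 = 6.150 mol
n(L) via (i) = (2/2)×5.809 = 5.809 mol
n(L) via (ii) = (1/2)×6.150 = 3.075 mol
total n(L) = 5.809 + 3.075 = 8.884 mol

8.88 mol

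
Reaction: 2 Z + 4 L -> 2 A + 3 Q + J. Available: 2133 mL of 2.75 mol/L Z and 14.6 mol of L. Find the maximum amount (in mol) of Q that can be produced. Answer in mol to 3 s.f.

n(Z) = 2.75 × 2133/1000 = 5.866 mol
n(L) = 14.60 mol
n/ν → Z: 2.933, L: 3.650; Z is limiting.
n(Q) = (3/2) × 5.866 = 8.799 mol

8.80 mol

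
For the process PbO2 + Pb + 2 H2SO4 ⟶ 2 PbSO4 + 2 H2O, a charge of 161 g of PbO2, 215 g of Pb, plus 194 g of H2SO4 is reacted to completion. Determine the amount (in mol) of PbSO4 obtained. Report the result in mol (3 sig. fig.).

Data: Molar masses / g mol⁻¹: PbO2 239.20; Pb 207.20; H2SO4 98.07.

n(PbO2) = 161.0 / 239.20 = 0.6731 mol
n(Pb) = 215.0 / 207.20 = 1.038 mol
n(H2SO4) = 194.0 / 98.07 = 1.978 mol
n/ν for PbO2 = 0.6731/1 = 0.6731
n/ν for Pb = 1.038/1 = 1.038
n/ν for H2SO4 = 1.978/2 = 0.9890
Smallest n/ν is PbO2 → limiting reagent.
n(PbSO4) = (2/1) × 0.6731 = 1.346 mol

1.35 mol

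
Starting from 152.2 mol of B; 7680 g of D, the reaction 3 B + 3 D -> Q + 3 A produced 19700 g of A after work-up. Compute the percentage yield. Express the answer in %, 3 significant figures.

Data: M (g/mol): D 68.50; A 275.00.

63.9 %

n(B) = 152.2 mol
n(D) = 7680 / 68.50 = 112.1 mol
n/ν for B = 152.2/3 = 50.73
n/ν for D = 112.1/3 = 37.37
Smallest n/ν is D → limiting reagent.
theoretical n(A) = (3/3) × 112.1 = 112.1 mol → 30830 g
% yield = 19700 / 30830 × 100 = 63.90 %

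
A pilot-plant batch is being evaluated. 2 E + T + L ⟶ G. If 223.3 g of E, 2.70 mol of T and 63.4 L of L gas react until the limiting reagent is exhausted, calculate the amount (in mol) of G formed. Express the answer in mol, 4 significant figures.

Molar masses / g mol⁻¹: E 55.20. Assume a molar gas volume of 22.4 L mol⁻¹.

n(E) = 223.3 / 55.20 = 4.045 mol
n(T) = 2.700 mol
n(L) = 63.40 / 22.4 = 2.830 mol
n/ν → E: 2.023, T: 2.700, L: 2.830; E is limiting.
n(G) = (1/2) × 4.045 = 2.023 mol

2.023 mol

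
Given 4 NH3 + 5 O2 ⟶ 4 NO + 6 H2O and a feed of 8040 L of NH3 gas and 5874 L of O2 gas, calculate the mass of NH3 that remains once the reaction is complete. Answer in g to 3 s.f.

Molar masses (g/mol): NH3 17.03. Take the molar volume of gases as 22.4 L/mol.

2540 g

n(NH3) = 8040 / 22.4 = 358.9 mol
n(O2) = 5874 / 22.4 = 262.2 mol
n/ν for NH3 = 358.9/4 = 89.73
n/ν for O2 = 262.2/5 = 52.44
Smallest n/ν is O2 → limiting reagent.
NH3 consumed = (4/5) × 262.2 = 209.8 mol
NH3 remaining = 358.9 − 209.8 = 149.1 mol
mass = 149.1 × 17.03 = 2539 g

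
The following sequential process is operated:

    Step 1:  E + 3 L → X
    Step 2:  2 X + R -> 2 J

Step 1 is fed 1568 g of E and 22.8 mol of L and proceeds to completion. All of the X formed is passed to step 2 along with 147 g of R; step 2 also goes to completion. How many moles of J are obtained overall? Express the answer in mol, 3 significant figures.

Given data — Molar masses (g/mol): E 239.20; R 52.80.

5.57 mol

Step 1:
n(E) = 1568 / 239.20 = 6.555 mol
n(L) = 22.80 mol
n/ν for E = 6.555/1 = 6.555
n/ν for L = 22.80/3 = 7.600
Smallest n/ν is E → limiting reagent.
n(X) produced = (1/1) × 6.555 = 6.555 mol
Step 2:
n(X) available = 6.555 mol
n(R) = 147.0 / 52.80 = 2.784 mol
n/ν for X = 6.555/2 = 3.278
n/ν for R = 2.784/1 = 2.784
Smallest n/ν is R → limiting reagent.
n(J) = (2/1) × 2.784 = 5.568 mol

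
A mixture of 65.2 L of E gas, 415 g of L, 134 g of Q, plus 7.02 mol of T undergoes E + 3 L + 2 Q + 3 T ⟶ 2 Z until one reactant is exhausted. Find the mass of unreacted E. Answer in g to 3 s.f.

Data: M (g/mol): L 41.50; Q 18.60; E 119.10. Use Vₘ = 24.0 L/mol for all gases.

44.9 g

n(E) = 65.20 / 24.0 = 2.717 mol
n(L) = 415.0 / 41.50 = 10.00 mol
n(Q) = 134.0 / 18.60 = 7.204 mol
n(T) = 7.020 mol
n/ν for E = 2.717/1 = 2.717
n/ν for L = 10.00/3 = 3.333
n/ν for Q = 7.204/2 = 3.602
n/ν for T = 7.020/3 = 2.340
Smallest n/ν is T → limiting reagent.
E consumed = (1/3) × 7.020 = 2.340 mol
E remaining = 2.717 − 2.340 = 0.3770 mol
mass = 0.3770 × 119.10 = 44.90 g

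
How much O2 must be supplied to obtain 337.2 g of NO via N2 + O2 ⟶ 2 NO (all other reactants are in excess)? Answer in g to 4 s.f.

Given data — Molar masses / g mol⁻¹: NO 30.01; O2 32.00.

n(NO) = 337.2 / 30.01 = 11.24 mol
n(O2) = (1/2) × 11.24 = 5.620 mol
mass = 5.620 × 32.00 = 179.8 g

179.8 g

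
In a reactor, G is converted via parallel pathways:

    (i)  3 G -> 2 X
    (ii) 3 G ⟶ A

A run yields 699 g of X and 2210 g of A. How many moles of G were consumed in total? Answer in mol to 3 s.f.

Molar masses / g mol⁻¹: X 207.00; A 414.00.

21.1 mol

n(X) = 699 / 207.00 = 3.377 mol
n(A) = 2210 / 414.00 = 5.338 mol
n(G) via (i) = (3/2)×3.377 = 5.066 mol
n(G) via (ii) = (3/1)×5.338 = 16.01 mol
total n(G) = 5.066 + 16.01 = 21.08 mol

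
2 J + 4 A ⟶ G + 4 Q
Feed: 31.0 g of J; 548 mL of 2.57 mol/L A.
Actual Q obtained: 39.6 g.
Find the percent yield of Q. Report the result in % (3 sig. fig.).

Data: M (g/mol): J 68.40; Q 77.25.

56.6 %

n(J) = 31.00 / 68.40 = 0.4532 mol
n(A) = 2.57 × 548.0/1000 = 1.408 mol
n/ν for J = 0.4532/2 = 0.2266
n/ν for A = 1.408/4 = 0.3520
Smallest n/ν is J → limiting reagent.
theoretical n(Q) = (4/2) × 0.4532 = 0.9064 mol → 70.02 g
% yield = 39.6 / 70.02 × 100 = 56.56 %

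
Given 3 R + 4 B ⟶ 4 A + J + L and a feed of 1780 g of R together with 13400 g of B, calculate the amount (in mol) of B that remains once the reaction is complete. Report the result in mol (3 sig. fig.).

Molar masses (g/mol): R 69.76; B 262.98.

16.9 mol

n(R) = 1780 / 69.76 = 25.52 mol
n(B) = 13400 / 262.98 = 50.95 mol
n/ν for R = 25.52/3 = 8.507
n/ν for B = 50.95/4 = 12.74
Smallest n/ν is R → limiting reagent.
B consumed = (4/3) × 25.52 = 34.03 mol
B remaining = 50.95 − 34.03 = 16.92 mol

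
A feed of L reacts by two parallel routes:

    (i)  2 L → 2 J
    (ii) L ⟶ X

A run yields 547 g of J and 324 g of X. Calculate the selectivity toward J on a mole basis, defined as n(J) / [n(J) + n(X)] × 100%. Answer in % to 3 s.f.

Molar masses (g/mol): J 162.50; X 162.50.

62.8 %

n(J) = 547 / 162.50 = 3.366 mol
n(X) = 324 / 162.50 = 1.994 mol
selectivity = 3.366/(3.366+1.994) × 100 = 62.80 %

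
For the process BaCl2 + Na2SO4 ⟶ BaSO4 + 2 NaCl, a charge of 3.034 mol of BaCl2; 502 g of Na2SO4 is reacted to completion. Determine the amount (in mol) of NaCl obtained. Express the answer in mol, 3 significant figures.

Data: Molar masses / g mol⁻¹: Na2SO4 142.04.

n(BaCl2) = 3.034 mol
n(Na2SO4) = 502.0 / 142.04 = 3.534 mol
n/ν for BaCl2 = 3.034/1 = 3.034
n/ν for Na2SO4 = 3.534/1 = 3.534
Smallest n/ν is BaCl2 → limiting reagent.
n(NaCl) = (2/1) × 3.034 = 6.068 mol

6.07 mol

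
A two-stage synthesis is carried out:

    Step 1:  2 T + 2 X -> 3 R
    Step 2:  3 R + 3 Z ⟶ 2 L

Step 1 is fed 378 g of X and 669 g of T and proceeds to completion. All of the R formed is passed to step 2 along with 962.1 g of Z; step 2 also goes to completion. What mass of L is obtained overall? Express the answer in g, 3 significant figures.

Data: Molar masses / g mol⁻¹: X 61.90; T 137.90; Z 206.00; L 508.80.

Step 1:
n(X) = 378.0 / 61.90 = 6.107 mol
n(T) = 669.0 / 137.90 = 4.851 mol
n/ν for X = 6.107/2 = 3.054
n/ν for T = 4.851/2 = 2.426
Smallest n/ν is T → limiting reagent.
n(R) produced = (3/2) × 4.851 = 7.277 mol
Step 2:
n(R) available = 7.277 mol
n(Z) = 962.1 / 206.00 = 4.670 mol
n/ν for R = 7.277/3 = 2.426
n/ν for Z = 4.670/3 = 1.557
Smallest n/ν is Z → limiting reagent.
n(L) = (2/3) × 4.670 = 3.113 mol
mass = 3.113 × 508.80 = 1584 g

1580 g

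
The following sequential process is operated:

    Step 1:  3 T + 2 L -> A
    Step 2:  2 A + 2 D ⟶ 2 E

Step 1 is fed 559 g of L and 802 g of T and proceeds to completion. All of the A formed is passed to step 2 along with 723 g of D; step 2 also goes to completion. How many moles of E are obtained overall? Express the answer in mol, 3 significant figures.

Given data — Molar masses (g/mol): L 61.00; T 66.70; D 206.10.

Step 1:
n(L) = 559.0 / 61.00 = 9.164 mol
n(T) = 802.0 / 66.70 = 12.02 mol
n/ν for L = 9.164/2 = 4.582
n/ν for T = 12.02/3 = 4.007
Smallest n/ν is T → limiting reagent.
n(A) produced = (1/3) × 12.02 = 4.007 mol
Step 2:
n(A) available = 4.007 mol
n(D) = 723.0 / 206.10 = 3.508 mol
n/ν for A = 4.007/2 = 2.004
n/ν for D = 3.508/2 = 1.754
Smallest n/ν is D → limiting reagent.
n(E) = (2/2) × 3.508 = 3.508 mol

3.51 mol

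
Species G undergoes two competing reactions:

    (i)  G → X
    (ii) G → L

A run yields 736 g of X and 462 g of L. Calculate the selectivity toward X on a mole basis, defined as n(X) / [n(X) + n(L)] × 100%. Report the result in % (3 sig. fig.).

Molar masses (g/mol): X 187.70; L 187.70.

61.4 %

n(X) = 736 / 187.70 = 3.921 mol
n(L) = 462 / 187.70 = 2.461 mol
selectivity = 3.921/(3.921+2.461) × 100 = 61.44 %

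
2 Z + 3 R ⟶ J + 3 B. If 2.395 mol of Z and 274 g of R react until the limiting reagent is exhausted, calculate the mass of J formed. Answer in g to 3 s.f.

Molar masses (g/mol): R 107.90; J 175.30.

n(Z) = 2.395 mol
n(R) = 274.0 / 107.90 = 2.539 mol
n/ν → Z: 1.198, R: 0.8463; R is limiting.
n(J) = (1/3) × 2.539 = 0.8463 mol
mass = 0.8463 × 175.30 = 148.4 g

148 g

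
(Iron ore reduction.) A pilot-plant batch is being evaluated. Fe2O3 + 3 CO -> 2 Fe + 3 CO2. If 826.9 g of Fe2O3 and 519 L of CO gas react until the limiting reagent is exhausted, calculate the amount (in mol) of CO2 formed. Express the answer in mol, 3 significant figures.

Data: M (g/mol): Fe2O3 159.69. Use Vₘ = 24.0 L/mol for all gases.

n(Fe2O3) = 826.9 / 159.69 = 5.178 mol
n(CO) = 519.0 / 24.0 = 21.63 mol
n/ν → Fe2O3: 5.178, CO: 7.210; Fe2O3 is limiting.
n(CO2) = (3/1) × 5.178 = 15.53 mol

15.5 mol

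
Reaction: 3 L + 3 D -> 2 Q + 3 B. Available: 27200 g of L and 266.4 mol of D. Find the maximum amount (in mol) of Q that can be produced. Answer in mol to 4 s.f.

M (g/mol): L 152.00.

119.3 mol

n(L) = 27200 / 152.00 = 178.9 mol
n(D) = 266.4 mol
n/ν → L: 59.63, D: 88.80; L is limiting.
n(Q) = (2/3) × 178.9 = 119.3 mol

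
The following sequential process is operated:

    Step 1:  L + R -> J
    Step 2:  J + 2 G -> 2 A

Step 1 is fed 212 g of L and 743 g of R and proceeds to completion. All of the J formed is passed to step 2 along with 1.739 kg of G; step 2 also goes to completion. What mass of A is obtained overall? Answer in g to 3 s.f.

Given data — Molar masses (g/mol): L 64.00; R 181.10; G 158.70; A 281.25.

Step 1:
n(L) = 212.0 / 64.00 = 3.313 mol
n(R) = 743.0 / 181.10 = 4.103 mol
n/ν for L = 3.313/1 = 3.313
n/ν for R = 4.103/1 = 4.103
Smallest n/ν is L → limiting reagent.
n(J) produced = (1/1) × 3.313 = 3.313 mol
Step 2:
n(J) available = 3.313 mol
n(G) = 1.739×1000 / 158.70 = 10.96 mol
n/ν for J = 3.313/1 = 3.313
n/ν for G = 10.96/2 = 5.480
Smallest n/ν is J → limiting reagent.
n(A) = (2/1) × 3.313 = 6.626 mol
mass = 6.626 × 281.25 = 1864 g

1860 g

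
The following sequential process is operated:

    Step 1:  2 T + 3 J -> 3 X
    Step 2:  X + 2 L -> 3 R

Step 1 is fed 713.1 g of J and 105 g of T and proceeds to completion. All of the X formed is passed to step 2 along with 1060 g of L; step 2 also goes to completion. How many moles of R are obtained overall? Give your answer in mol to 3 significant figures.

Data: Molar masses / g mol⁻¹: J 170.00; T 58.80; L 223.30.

7.12 mol

Step 1:
n(J) = 713.1 / 170.00 = 4.195 mol
n(T) = 105.0 / 58.80 = 1.786 mol
n/ν → J: 1.398, T: 0.8930; T is limiting.
n(X) produced = (3/2) × 1.786 = 2.679 mol
Step 2:
n(X) available = 2.679 mol
n(L) = 1060 / 223.30 = 4.747 mol
n/ν → X: 2.679, L: 2.374; L is limiting.
n(R) = (3/2) × 4.747 = 7.121 mol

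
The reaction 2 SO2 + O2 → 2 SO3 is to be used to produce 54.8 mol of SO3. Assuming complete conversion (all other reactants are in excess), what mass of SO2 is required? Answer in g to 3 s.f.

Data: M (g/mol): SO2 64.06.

3510 g

n(SO3) = 54.80 mol
n(SO2) = (2/2) × 54.80 = 54.80 mol
mass = 54.80 × 64.06 = 3510 g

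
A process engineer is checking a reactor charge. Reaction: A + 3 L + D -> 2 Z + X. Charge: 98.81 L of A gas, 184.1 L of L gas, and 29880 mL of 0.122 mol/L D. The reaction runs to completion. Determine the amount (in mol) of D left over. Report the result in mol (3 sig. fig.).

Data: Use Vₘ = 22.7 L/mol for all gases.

n(A) = 98.81 / 22.7 = 4.353 mol
n(L) = 184.1 / 22.7 = 8.110 mol
n(D) = 0.122 × 29880/1000 = 3.645 mol
n/ν for A = 4.353/1 = 4.353
n/ν for L = 8.110/3 = 2.703
n/ν for D = 3.645/1 = 3.645
Smallest n/ν is L → limiting reagent.
D consumed = (1/3) × 8.110 = 2.703 mol
D remaining = 3.645 − 2.703 = 0.9420 mol

0.942 mol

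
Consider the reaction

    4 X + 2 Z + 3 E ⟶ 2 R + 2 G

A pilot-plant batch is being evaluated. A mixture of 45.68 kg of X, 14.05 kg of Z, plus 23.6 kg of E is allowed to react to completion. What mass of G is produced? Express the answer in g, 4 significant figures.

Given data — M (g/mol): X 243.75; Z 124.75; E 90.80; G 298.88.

28010 g

n(X) = 45.68×1000 / 243.75 = 187.4 mol
n(Z) = 14.05×1000 / 124.75 = 112.6 mol
n(E) = 23.60×1000 / 90.80 = 259.9 mol
n/ν → X: 46.85, Z: 56.30, E: 86.63; X is limiting.
n(G) = (2/4) × 187.4 = 93.70 mol
mass = 93.70 × 298.88 = 28010 g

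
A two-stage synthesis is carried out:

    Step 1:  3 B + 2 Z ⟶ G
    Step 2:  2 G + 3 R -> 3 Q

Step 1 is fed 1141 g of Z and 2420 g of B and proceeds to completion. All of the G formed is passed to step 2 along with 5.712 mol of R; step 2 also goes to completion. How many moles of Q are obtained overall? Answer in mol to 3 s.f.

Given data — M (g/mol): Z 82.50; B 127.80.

5.71 mol

Step 1:
n(Z) = 1141 / 82.50 = 13.83 mol
n(B) = 2420 / 127.80 = 18.94 mol
n/ν for Z = 13.83/2 = 6.915
n/ν for B = 18.94/3 = 6.313
Smallest n/ν is B → limiting reagent.
n(G) produced = (1/3) × 18.94 = 6.313 mol
Step 2:
n(G) available = 6.313 mol
n(R) = 5.712 mol
n/ν for G = 6.313/2 = 3.157
n/ν for R = 5.712/3 = 1.904
Smallest n/ν is R → limiting reagent.
n(Q) = (3/3) × 5.712 = 5.712 mol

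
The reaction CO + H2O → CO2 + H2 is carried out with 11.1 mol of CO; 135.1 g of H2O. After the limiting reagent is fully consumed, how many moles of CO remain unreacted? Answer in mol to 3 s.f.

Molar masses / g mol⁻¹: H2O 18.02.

n(CO) = 11.10 mol
n(H2O) = 135.1 / 18.02 = 7.497 mol
n/ν for CO = 11.10/1 = 11.10
n/ν for H2O = 7.497/1 = 7.497
Smallest n/ν is H2O → limiting reagent.
CO consumed = (1/1) × 7.497 = 7.497 mol
CO remaining = 11.10 − 7.497 = 3.603 mol

3.60 mol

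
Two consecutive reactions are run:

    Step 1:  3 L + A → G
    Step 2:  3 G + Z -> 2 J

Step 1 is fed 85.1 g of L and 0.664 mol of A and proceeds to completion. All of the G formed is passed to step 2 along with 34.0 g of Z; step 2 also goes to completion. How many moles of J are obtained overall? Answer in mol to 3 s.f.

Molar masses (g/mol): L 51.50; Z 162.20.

Step 1:
n(L) = 85.10 / 51.50 = 1.652 mol
n(A) = 0.6640 mol
n/ν → L: 0.5507, A: 0.6640; L is limiting.
n(G) produced = (1/3) × 1.652 = 0.5507 mol
Step 2:
n(G) available = 0.5507 mol
n(Z) = 34.00 / 162.20 = 0.2096 mol
n/ν → G: 0.1836, Z: 0.2096; G is limiting.
n(J) = (2/3) × 0.5507 = 0.3671 mol

0.367 mol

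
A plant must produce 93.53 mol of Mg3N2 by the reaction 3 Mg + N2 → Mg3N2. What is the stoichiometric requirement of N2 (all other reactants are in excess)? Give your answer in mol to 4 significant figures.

n(Mg3N2) = 93.53 mol
n(N2) = (1/1) × 93.53 = 93.53 mol

93.53 mol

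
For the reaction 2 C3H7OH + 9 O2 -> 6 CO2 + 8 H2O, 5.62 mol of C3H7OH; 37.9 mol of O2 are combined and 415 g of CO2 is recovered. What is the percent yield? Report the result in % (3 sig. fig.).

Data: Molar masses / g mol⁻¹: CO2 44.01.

n(C3H7OH) = 5.620 mol
n(O2) = 37.90 mol
n/ν for C3H7OH = 5.620/2 = 2.810
n/ν for O2 = 37.90/9 = 4.211
Smallest n/ν is C3H7OH → limiting reagent.
theoretical n(CO2) = (6/2) × 5.620 = 16.86 mol → 742.0 g
% yield = 415 / 742.0 × 100 = 55.93 %

55.9 %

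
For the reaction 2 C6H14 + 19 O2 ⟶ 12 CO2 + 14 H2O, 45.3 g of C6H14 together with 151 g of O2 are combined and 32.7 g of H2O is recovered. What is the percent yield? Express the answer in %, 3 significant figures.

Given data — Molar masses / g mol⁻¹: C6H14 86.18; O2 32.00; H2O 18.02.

n(C6H14) = 45.30 / 86.18 = 0.5256 mol
n(O2) = 151.0 / 32.00 = 4.719 mol
n/ν for C6H14 = 0.5256/2 = 0.2628
n/ν for O2 = 4.719/19 = 0.2484
Smallest n/ν is O2 → limiting reagent.
theoretical n(H2O) = (14/19) × 4.719 = 3.477 mol → 62.66 g
% yield = 32.7 / 62.66 × 100 = 52.19 %

52.2 %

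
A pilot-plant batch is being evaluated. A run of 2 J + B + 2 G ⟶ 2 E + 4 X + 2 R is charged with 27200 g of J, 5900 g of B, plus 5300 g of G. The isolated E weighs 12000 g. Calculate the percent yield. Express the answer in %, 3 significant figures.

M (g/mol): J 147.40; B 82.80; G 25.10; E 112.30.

75.0 %

n(J) = 27200 / 147.40 = 184.5 mol
n(B) = 5900 / 82.80 = 71.26 mol
n(G) = 5300 / 25.10 = 211.2 mol
n/ν for J = 184.5/2 = 92.25
n/ν for B = 71.26/1 = 71.26
n/ν for G = 211.2/2 = 105.6
Smallest n/ν is B → limiting reagent.
theoretical n(E) = (2/1) × 71.26 = 142.5 mol → 16000 g
% yield = 12000 / 16000 × 100 = 75.00 %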